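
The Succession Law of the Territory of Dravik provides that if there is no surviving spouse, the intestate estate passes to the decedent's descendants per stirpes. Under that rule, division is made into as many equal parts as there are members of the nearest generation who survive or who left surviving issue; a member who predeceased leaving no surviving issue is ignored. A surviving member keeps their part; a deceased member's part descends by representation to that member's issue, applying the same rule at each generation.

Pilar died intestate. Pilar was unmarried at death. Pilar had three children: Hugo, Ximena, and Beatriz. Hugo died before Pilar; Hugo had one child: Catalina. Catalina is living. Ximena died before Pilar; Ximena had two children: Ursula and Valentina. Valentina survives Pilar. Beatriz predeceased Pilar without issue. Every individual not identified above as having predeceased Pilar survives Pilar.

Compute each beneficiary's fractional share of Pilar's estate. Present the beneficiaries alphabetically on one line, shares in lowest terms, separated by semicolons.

Catalina 1/2; Ursula 1/4; Valentina 1/4

There is no surviving spouse, so the entire estate passes to Pilar's descendants per stirpes.
Beatriz left no surviving issue, so that branch lapses and is disregarded.
The estate is divided into 2 equal shares of 1/2 among Hugo, Ximena.
Hugo predeceased; the 1/2 allotted to Hugo's branch passes to Hugo's issue by representation.
Catalina is the sole taker at this level and receives the full 1/2.
Ximena predeceased; the 1/2 allotted to Ximena's branch passes to Ximena's issue by representation.
The 1/2 is divided into 2 equal shares of 1/4 among Ursula, Valentina.
Ursula is living and takes 1/4.
Valentina is living and takes 1/4.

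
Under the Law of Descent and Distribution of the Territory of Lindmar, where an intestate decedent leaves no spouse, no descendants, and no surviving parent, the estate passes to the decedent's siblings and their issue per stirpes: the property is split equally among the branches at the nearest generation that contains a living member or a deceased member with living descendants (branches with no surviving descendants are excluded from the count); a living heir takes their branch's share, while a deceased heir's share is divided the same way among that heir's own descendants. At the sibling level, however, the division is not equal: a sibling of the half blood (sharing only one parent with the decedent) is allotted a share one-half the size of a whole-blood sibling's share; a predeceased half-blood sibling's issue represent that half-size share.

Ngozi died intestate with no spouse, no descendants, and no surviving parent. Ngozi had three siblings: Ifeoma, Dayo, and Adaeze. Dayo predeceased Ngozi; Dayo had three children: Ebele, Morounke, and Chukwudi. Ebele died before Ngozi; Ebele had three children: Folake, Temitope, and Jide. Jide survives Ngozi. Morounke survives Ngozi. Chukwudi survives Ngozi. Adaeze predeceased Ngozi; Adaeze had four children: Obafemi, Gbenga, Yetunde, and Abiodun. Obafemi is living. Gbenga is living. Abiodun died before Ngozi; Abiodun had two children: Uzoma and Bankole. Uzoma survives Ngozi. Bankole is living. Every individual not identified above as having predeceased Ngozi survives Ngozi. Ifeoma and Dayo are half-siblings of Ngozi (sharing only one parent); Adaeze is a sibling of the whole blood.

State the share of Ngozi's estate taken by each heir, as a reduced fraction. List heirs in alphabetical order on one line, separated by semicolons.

Bankole 1/16; Chukwudi 1/12; Folake 1/36; Gbenga 1/8; Ifeoma 1/4; Jide 1/36; Morounke 1/12; Obafemi 1/8; Temitope 1/36; Uzoma 1/16; Yetunde 1/8

No spouse, descendants, or parent survives, so the estate passes to Ngozi's siblings per stirpes.
Half-blood siblings count for one-half the weight of whole-blood siblings at the initial division.
Dividing 1 in proportion to weights (total weight 2): Ifeoma (weight 1/2) → 1/4; Dayo (weight 1/2) → 1/4; Adaeze (weight 1) → 1/2.
Ifeoma is living and takes 1/4.
Dayo predeceased; the 1/4 allotted to Dayo's branch passes to Dayo's issue by representation.
The 1/4 is divided into 3 equal shares of 1/12 among Ebele, Morounke, Chukwudi.
Ebele predeceased; the 1/12 allotted to Ebele's branch passes to Ebele's issue by representation.
The 1/12 is divided into 3 equal shares of 1/36 among Folake, Temitope, Jide.
Folake is living and takes 1/36.
Temitope is living and takes 1/36.
Jide is living and takes 1/36.
Morounke is living and takes 1/12.
Chukwudi is living and takes 1/12.
Adaeze predeceased; the 1/2 allotted to Adaeze's branch passes to Adaeze's issue by representation.
The 1/2 is divided into 4 equal shares of 1/8 among Obafemi, Gbenga, Yetunde, Abiodun.
Obafemi is living and takes 1/8.
Gbenga is living and takes 1/8.
Yetunde is living and takes 1/8.
Abiodun predeceased; the 1/8 allotted to Abiodun's branch passes to Abiodun's issue by representation.
The 1/8 is divided into 2 equal shares of 1/16 among Uzoma, Bankole.
Uzoma is living and takes 1/16.
Bankole is living and takes 1/16.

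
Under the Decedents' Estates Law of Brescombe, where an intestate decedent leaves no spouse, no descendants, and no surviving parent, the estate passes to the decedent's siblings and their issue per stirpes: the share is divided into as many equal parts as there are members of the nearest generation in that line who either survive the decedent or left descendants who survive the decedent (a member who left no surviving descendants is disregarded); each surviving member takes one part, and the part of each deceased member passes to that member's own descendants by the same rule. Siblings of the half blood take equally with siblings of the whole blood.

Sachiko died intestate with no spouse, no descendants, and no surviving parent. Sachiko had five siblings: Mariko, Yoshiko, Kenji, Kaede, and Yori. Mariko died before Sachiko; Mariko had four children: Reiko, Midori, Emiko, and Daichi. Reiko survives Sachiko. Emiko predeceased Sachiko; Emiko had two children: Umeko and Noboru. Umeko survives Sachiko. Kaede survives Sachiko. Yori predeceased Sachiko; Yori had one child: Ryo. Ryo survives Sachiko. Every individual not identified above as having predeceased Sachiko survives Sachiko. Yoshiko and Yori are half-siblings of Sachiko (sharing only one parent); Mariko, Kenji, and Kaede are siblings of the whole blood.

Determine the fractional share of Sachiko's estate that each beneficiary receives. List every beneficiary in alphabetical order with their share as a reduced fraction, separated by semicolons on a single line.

Daichi 1/20; Kaede 1/5; Kenji 1/5; Midori 1/20; Noboru 1/40; Reiko 1/20; Ryo 1/5; Umeko 1/40; Yoshiko 1/5

No spouse, descendants, or parent survives, so the estate passes to Sachiko's siblings per stirpes.
Half-blood and whole-blood siblings take equally under the stated rule.
The estate is divided into 5 equal shares of 1/5 among Mariko, Yoshiko, Kenji, Kaede, Yori.
Mariko predeceased; the 1/5 allotted to Mariko's branch passes to Mariko's issue by representation.
The 1/5 is divided into 4 equal shares of 1/20 among Reiko, Midori, Emiko, Daichi.
Reiko is living and takes 1/20.
Midori is living and takes 1/20.
Emiko predeceased; the 1/20 allotted to Emiko's branch passes to Emiko's issue by representation.
The 1/20 is divided into 2 equal shares of 1/40 among Umeko, Noboru.
Umeko is living and takes 1/40.
Noboru is living and takes 1/40.
Daichi is living and takes 1/20.
Yoshiko is living and takes 1/5.
Kenji is living and takes 1/5.
Kaede is living and takes 1/5.
Yori predeceased; the 1/5 allotted to Yori's branch passes to Yori's issue by representation.
Ryo is the sole taker at this level and receives the full 1/5.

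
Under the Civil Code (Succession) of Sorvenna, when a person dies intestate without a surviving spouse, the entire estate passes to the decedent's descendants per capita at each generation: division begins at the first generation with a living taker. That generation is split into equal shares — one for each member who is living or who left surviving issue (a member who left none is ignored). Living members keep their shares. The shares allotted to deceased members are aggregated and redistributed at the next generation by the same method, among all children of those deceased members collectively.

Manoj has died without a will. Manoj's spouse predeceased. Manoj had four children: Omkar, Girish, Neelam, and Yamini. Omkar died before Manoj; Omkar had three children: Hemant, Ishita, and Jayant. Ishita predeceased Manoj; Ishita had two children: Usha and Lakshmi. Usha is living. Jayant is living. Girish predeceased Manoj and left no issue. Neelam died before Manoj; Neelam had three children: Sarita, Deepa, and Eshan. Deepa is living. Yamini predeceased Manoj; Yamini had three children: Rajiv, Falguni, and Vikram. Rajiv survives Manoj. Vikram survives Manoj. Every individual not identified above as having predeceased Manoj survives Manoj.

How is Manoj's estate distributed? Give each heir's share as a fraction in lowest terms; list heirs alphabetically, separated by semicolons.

Deepa 1/9; Eshan 1/9; Falguni 1/9; Hemant 1/9; Jayant 1/9; Lakshmi 1/18; Rajiv 1/9; Sarita 1/9; Usha 1/18; Vikram 1/9

There is no surviving spouse, so the entire estate passes to Manoj's descendants per capita at each generation.
No one at generation 1 (Omkar, Neelam, Yamini) is living; moving to the next generation.
At generation 2 (Hemant, Ishita, Jayant, Sarita, Deepa, Eshan, Rajiv, Falguni, Vikram) there are 9 shares of (1)/9 = 1/9 each.
Living: Hemant, Jayant, Sarita, Deepa, Eshan, Rajiv, Falguni, and Vikram — each takes 1/9.
Deceased: Ishita. That 1/9 share is carried to generation 3.
At generation 3 (Usha, Lakshmi) there are 2 shares of (1/9)/2 = 1/18 each.
Living: Usha and Lakshmi — each takes 1/18.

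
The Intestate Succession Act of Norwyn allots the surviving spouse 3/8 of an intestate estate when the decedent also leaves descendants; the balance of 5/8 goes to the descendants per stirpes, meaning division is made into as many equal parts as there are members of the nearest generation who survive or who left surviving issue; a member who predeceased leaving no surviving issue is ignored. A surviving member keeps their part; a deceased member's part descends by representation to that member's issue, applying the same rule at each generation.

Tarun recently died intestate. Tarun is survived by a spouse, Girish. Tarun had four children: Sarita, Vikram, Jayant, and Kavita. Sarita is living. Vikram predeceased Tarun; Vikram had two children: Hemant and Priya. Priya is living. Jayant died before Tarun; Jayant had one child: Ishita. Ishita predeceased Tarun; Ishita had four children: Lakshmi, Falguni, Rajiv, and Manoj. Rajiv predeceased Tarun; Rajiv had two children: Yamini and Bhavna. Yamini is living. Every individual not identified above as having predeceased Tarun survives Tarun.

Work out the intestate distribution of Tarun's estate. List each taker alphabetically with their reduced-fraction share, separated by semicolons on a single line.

Girish, as surviving spouse, takes 3/8.
The remaining 5/8 passes to Tarun's descendants per stirpes.
The 5/8 is divided into 4 equal shares of 5/32 among Sarita, Vikram, Jayant, Kavita.
Sarita is living and takes 5/32.
Vikram predeceased; the 5/32 allotted to Vikram's branch passes to Vikram's issue by representation.
The 5/32 is divided into 2 equal shares of 5/64 among Hemant, Priya.
Hemant is living and takes 5/64.
Priya is living and takes 5/64.
Jayant predeceased; the 5/32 allotted to Jayant's branch passes to Jayant's issue by representation.
Ishita's line is the sole branch at this level, so the full 5/32 passes to Ishita's issue by representation.
The 5/32 is divided into 4 equal shares of 5/128 among Lakshmi, Falguni, Rajiv, Manoj.
Lakshmi is living and takes 5/128.
Falguni is living and takes 5/128.
Rajiv predeceased; the 5/128 allotted to Rajiv's branch passes to Rajiv's issue by representation.
The 5/128 is divided into 2 equal shares of 5/256 among Yamini, Bhavna.
Yamini is living and takes 5/256.
Bhavna is living and takes 5/256.
Manoj is living and takes 5/128.
Kavita is living and takes 5/32.

Bhavna 5/256; Falguni 5/128; Girish 3/8; Hemant 5/64; Kavita 5/32; Lakshmi 5/128; Manoj 5/128; Priya 5/64; Sarita 5/32; Yamini 5/256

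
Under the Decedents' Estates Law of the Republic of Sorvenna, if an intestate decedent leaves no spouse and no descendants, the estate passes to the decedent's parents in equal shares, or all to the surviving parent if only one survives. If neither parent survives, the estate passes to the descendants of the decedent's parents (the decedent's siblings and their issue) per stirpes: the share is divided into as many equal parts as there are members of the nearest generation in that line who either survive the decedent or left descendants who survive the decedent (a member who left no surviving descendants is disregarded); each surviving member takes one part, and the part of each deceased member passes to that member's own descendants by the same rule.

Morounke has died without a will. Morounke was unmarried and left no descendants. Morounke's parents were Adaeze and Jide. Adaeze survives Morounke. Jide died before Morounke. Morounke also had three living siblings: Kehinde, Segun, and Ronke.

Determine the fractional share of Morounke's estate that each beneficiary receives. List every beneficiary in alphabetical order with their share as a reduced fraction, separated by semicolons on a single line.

Only one parent, Adaeze, survives, so Adaeze takes the entire estate. The siblings take nothing because a surviving parent has priority.

Adaeze 1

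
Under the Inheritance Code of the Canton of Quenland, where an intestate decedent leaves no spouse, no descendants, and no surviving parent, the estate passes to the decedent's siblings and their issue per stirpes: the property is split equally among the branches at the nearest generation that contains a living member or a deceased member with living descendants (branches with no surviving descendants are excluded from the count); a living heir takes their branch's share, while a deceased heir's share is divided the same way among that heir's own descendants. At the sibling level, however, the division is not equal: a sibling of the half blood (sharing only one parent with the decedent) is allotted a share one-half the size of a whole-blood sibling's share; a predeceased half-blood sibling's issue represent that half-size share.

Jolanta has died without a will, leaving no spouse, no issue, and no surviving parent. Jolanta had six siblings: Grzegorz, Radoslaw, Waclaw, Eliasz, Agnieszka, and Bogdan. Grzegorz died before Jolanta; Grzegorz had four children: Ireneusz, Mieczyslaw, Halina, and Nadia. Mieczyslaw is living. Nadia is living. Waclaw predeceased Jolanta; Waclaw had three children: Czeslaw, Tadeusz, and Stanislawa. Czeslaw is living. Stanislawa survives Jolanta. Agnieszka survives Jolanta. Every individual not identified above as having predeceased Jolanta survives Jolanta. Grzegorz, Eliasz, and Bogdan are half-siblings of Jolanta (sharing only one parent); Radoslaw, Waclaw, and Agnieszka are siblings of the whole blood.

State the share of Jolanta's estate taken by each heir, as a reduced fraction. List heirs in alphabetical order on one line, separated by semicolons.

No spouse, descendants, or parent survives, so the estate passes to Jolanta's siblings per stirpes.
Half-blood siblings count for one-half the weight of whole-blood siblings at the initial division.
Dividing 1 in proportion to weights (total weight 9/2): Grzegorz (weight 1/2) → 1/9; Radoslaw (weight 1) → 2/9; Waclaw (weight 1) → 2/9; Eliasz (weight 1/2) → 1/9; Agnieszka (weight 1) → 2/9; Bogdan (weight 1/2) → 1/9.
Grzegorz predeceased; the 1/9 allotted to Grzegorz's branch passes to Grzegorz's issue by representation.
The 1/9 is divided into 4 equal shares of 1/36 among Ireneusz, Mieczyslaw, Halina, Nadia.
Ireneusz is living and takes 1/36.
Mieczyslaw is living and takes 1/36.
Halina is living and takes 1/36.
Nadia is living and takes 1/36.
Radoslaw is living and takes 2/9.
Waclaw predeceased; the 2/9 allotted to Waclaw's branch passes to Waclaw's issue by representation.
The 2/9 is divided into 3 equal shares of 2/27 among Czeslaw, Tadeusz, Stanislawa.
Czeslaw is living and takes 2/27.
Tadeusz is living and takes 2/27.
Stanislawa is living and takes 2/27.
Eliasz is living and takes 1/9.
Agnieszka is living and takes 2/9.
Bogdan is living and takes 1/9.

Agnieszka 2/9; Bogdan 1/9; Czeslaw 2/27; Eliasz 1/9; Halina 1/36; Ireneusz 1/36; Mieczyslaw 1/36; Nadia 1/36; Radoslaw 2/9; Stanislawa 2/27; Tadeusz 2/27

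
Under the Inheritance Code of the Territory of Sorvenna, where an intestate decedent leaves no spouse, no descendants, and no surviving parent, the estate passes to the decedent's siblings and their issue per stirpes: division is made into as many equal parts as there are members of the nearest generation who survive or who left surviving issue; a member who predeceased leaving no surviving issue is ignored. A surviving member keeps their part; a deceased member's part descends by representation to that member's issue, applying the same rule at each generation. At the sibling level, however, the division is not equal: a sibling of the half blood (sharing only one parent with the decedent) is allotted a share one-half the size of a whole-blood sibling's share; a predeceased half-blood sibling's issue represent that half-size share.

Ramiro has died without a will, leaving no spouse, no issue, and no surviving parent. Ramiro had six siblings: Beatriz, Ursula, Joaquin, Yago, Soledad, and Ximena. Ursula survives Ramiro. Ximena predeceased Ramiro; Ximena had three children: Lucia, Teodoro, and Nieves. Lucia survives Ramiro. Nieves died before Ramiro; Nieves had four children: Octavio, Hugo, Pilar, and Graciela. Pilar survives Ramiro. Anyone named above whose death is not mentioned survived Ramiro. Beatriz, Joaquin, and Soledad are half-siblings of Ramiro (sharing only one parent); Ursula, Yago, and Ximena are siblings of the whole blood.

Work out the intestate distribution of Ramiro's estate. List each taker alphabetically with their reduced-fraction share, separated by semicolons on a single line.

Beatriz 1/9; Graciela 1/54; Hugo 1/54; Joaquin 1/9; Lucia 2/27; Octavio 1/54; Pilar 1/54; Soledad 1/9; Teodoro 2/27; Ursula 2/9; Yago 2/9

No spouse, descendants, or parent survives, so the estate passes to Ramiro's siblings per stirpes.
Half-blood siblings count for one-half the weight of whole-blood siblings at the initial division.
Dividing 1 in proportion to weights (total weight 9/2): Beatriz (weight 1/2) → 1/9; Ursula (weight 1) → 2/9; Joaquin (weight 1/2) → 1/9; Yago (weight 1) → 2/9; Soledad (weight 1/2) → 1/9; Ximena (weight 1) → 2/9.
Beatriz is living and takes 1/9.
Ursula is living and takes 2/9.
Joaquin is living and takes 1/9.
Yago is living and takes 2/9.
Soledad is living and takes 1/9.
Ximena predeceased; the 2/9 allotted to Ximena's branch passes to Ximena's issue by representation.
The 2/9 is divided into 3 equal shares of 2/27 among Lucia, Teodoro, Nieves.
Lucia is living and takes 2/27.
Teodoro is living and takes 2/27.
Nieves predeceased; the 2/27 allotted to Nieves's branch passes to Nieves's issue by representation.
The 2/27 is divided into 4 equal shares of 1/54 among Octavio, Hugo, Pilar, Graciela.
Octavio is living and takes 1/54.
Hugo is living and takes 1/54.
Pilar is living and takes 1/54.
Graciela is living and takes 1/54.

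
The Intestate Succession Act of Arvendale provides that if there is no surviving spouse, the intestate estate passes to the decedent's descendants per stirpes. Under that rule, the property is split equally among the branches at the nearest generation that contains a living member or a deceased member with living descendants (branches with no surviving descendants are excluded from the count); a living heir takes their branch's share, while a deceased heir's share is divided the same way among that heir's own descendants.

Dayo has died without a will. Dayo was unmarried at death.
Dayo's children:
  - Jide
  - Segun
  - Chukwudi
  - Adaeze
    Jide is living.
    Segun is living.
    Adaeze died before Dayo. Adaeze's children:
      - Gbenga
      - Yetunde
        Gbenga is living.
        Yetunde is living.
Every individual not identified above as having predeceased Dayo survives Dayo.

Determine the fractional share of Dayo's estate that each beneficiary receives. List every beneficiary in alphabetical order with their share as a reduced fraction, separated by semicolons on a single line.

There is no surviving spouse, so the entire estate passes to Dayo's descendants per stirpes.
The estate is divided into 4 equal shares of 1/4 among Jide, Segun, Chukwudi, Adaeze.
Jide is living and takes 1/4.
Segun is living and takes 1/4.
Chukwudi is living and takes 1/4.
Adaeze predeceased; the 1/4 allotted to Adaeze's branch passes to Adaeze's issue by representation.
The 1/4 is divided into 2 equal shares of 1/8 among Gbenga, Yetunde.
Gbenga is living and takes 1/8.
Yetunde is living and takes 1/8.

Chukwudi 1/4; Gbenga 1/8; Jide 1/4; Segun 1/4; Yetunde 1/8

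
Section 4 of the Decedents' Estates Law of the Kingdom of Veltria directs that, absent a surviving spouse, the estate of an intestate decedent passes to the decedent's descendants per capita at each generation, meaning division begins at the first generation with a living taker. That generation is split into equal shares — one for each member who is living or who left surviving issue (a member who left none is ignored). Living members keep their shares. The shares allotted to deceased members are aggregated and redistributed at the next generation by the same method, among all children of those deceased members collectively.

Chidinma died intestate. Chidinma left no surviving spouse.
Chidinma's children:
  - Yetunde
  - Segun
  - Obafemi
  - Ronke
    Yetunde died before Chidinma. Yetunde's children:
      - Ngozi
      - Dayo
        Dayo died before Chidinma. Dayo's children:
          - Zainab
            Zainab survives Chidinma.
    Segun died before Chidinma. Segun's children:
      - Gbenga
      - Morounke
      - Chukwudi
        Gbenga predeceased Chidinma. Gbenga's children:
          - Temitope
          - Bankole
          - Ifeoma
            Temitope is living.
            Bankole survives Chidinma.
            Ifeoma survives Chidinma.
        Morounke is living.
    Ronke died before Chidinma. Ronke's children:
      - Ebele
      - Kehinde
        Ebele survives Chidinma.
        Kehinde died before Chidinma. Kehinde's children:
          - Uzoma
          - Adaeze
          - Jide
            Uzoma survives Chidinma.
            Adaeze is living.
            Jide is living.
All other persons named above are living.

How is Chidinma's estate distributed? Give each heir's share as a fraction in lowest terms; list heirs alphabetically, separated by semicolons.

Adaeze 9/196; Bankole 9/196; Chukwudi 3/28; Ebele 3/28; Ifeoma 9/196; Jide 9/196; Morounke 3/28; Ngozi 3/28; Obafemi 1/4; Temitope 9/196; Uzoma 9/196; Zainab 9/196

There is no surviving spouse, so the entire estate passes to Chidinma's descendants per capita at each generation.
At generation 1 (Yetunde, Segun, Obafemi, Ronke) there are 4 shares of (1)/4 = 1/4 each.
Living: Obafemi — each takes 1/4.
Deceased: Yetunde, Segun, and Ronke. Their combined 3/4 is pooled and carried to generation 2.
At generation 2 (Ngozi, Dayo, Gbenga, Morounke, Chukwudi, Ebele, Kehinde) there are 7 shares of (3/4)/7 = 3/28 each.
Living: Ngozi, Morounke, Chukwudi, and Ebele — each takes 3/28.
Deceased: Dayo, Gbenga, and Kehinde. Their combined 9/28 is pooled and carried to generation 3.
At generation 3 (Zainab, Temitope, Bankole, Ifeoma, Uzoma, Adaeze, Jide) there are 7 shares of (9/28)/7 = 9/196 each.
Living: Zainab, Temitope, Bankole, Ifeoma, Uzoma, Adaeze, and Jide — each takes 9/196.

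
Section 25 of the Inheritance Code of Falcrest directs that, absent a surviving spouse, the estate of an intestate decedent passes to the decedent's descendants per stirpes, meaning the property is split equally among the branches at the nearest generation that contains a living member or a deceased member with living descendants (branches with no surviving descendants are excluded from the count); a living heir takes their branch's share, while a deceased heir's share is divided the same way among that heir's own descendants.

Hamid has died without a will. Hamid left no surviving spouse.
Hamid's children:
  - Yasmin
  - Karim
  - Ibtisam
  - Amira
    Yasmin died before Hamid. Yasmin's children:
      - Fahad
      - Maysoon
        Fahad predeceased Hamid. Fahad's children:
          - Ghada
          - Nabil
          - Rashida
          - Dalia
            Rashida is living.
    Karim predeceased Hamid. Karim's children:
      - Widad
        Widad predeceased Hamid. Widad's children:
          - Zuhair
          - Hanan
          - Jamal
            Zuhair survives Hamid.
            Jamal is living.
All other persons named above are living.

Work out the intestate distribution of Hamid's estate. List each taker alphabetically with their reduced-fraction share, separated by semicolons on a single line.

There is no surviving spouse, so the entire estate passes to Hamid's descendants per stirpes.
The estate is divided into 4 equal shares of 1/4 among Yasmin, Karim, Ibtisam, Amira.
Yasmin predeceased; the 1/4 allotted to Yasmin's branch passes to Yasmin's issue by representation.
The 1/4 is divided into 2 equal shares of 1/8 among Fahad, Maysoon.
Fahad predeceased; the 1/8 allotted to Fahad's branch passes to Fahad's issue by representation.
The 1/8 is divided into 4 equal shares of 1/32 among Ghada, Nabil, Rashida, Dalia.
Ghada is living and takes 1/32.
Nabil is living and takes 1/32.
Rashida is living and takes 1/32.
Dalia is living and takes 1/32.
Maysoon is living and takes 1/8.
Karim predeceased; the 1/4 allotted to Karim's branch passes to Karim's issue by representation.
Widad's line is the sole branch at this level, so the full 1/4 passes to Widad's issue by representation.
The 1/4 is divided into 3 equal shares of 1/12 among Zuhair, Hanan, Jamal.
Zuhair is living and takes 1/12.
Hanan is living and takes 1/12.
Jamal is living and takes 1/12.
Ibtisam is living and takes 1/4.
Amira is living and takes 1/4.

Amira 1/4; Dalia 1/32; Ghada 1/32; Hanan 1/12; Ibtisam 1/4; Jamal 1/12; Maysoon 1/8; Nabil 1/32; Rashida 1/32; Zuhair 1/12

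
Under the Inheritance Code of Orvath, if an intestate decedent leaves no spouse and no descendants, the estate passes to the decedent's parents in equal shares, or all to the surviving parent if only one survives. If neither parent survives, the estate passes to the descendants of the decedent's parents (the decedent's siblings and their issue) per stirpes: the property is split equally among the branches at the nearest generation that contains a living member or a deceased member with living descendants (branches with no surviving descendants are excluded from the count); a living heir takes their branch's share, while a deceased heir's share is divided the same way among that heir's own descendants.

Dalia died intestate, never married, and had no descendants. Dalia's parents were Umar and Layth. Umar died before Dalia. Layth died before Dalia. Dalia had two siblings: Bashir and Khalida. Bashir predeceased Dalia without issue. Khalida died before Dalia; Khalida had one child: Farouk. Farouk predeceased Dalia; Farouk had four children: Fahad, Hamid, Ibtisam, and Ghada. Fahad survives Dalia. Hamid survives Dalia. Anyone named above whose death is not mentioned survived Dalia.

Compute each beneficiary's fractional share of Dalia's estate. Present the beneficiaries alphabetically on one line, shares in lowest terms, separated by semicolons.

Fahad 1/4; Ghada 1/4; Hamid 1/4; Ibtisam 1/4

Neither parent survives and there are no descendants, so the estate passes to Dalia's siblings and their issue per stirpes.
Bashir left no surviving issue, so that branch lapses and is disregarded.
Khalida's line is the sole branch at this level, so the full 1 passes to Khalida's issue by representation.
Farouk's line is the sole branch at this level, so the full 1 passes to Farouk's issue by representation.
The estate is divided into 4 equal shares of 1/4 among Fahad, Hamid, Ibtisam, Ghada.
Fahad is living and takes 1/4.
Hamid is living and takes 1/4.
Ibtisam is living and takes 1/4.
Ghada is living and takes 1/4.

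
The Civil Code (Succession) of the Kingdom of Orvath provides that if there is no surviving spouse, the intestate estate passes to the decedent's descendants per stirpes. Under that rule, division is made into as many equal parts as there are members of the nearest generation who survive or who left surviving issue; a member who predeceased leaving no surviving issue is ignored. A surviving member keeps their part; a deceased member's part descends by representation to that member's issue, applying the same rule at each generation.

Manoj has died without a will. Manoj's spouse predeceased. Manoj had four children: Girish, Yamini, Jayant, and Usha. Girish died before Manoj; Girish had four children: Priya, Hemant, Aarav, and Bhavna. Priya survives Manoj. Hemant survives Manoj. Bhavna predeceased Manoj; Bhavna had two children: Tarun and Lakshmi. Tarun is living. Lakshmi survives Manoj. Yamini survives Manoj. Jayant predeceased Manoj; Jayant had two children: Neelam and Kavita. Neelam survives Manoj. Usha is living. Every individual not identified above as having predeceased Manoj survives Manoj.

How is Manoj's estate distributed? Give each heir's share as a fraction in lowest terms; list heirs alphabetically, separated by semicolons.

Aarav 1/16; Hemant 1/16; Kavita 1/8; Lakshmi 1/32; Neelam 1/8; Priya 1/16; Tarun 1/32; Usha 1/4; Yamini 1/4

There is no surviving spouse, so the entire estate passes to Manoj's descendants per stirpes.
The estate is divided into 4 equal shares of 1/4 among Girish, Yamini, Jayant, Usha.
Girish predeceased; the 1/4 allotted to Girish's branch passes to Girish's issue by representation.
The 1/4 is divided into 4 equal shares of 1/16 among Priya, Hemant, Aarav, Bhavna.
Priya is living and takes 1/16.
Hemant is living and takes 1/16.
Aarav is living and takes 1/16.
Bhavna predeceased; the 1/16 allotted to Bhavna's branch passes to Bhavna's issue by representation.
The 1/16 is divided into 2 equal shares of 1/32 among Tarun, Lakshmi.
Tarun is living and takes 1/32.
Lakshmi is living and takes 1/32.
Yamini is living and takes 1/4.
Jayant predeceased; the 1/4 allotted to Jayant's branch passes to Jayant's issue by representation.
The 1/4 is divided into 2 equal shares of 1/8 among Neelam, Kavita.
Neelam is living and takes 1/8.
Kavita is living and takes 1/8.
Usha is living and takes 1/4.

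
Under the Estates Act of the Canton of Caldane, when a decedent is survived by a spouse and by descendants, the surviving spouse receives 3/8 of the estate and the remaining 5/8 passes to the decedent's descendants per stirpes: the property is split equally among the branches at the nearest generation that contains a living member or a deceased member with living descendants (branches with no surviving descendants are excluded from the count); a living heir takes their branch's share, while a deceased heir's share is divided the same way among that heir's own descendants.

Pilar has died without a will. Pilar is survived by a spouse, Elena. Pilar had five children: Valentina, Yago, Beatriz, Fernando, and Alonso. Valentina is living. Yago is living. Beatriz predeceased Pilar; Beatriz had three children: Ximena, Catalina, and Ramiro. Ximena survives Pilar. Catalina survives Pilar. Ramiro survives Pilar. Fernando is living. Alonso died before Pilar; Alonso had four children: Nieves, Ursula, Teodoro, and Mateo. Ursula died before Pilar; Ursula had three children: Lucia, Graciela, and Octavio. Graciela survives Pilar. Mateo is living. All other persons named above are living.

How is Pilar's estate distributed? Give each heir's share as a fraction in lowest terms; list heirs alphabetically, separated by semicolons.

Elena, as surviving spouse, takes 3/8.
The remaining 5/8 passes to Pilar's descendants per stirpes.
The 5/8 is divided into 5 equal shares of 1/8 among Valentina, Yago, Beatriz, Fernando, Alonso.
Valentina is living and takes 1/8.
Yago is living and takes 1/8.
Beatriz predeceased; the 1/8 allotted to Beatriz's branch passes to Beatriz's issue by representation.
The 1/8 is divided into 3 equal shares of 1/24 among Ximena, Catalina, Ramiro.
Ximena is living and takes 1/24.
Catalina is living and takes 1/24.
Ramiro is living and takes 1/24.
Fernando is living and takes 1/8.
Alonso predeceased; the 1/8 allotted to Alonso's branch passes to Alonso's issue by representation.
The 1/8 is divided into 4 equal shares of 1/32 among Nieves, Ursula, Teodoro, Mateo.
Nieves is living and takes 1/32.
Ursula predeceased; the 1/32 allotted to Ursula's branch passes to Ursula's issue by representation.
The 1/32 is divided into 3 equal shares of 1/96 among Lucia, Graciela, Octavio.
Lucia is living and takes 1/96.
Graciela is living and takes 1/96.
Octavio is living and takes 1/96.
Teodoro is living and takes 1/32.
Mateo is living and takes 1/32.

Catalina 1/24; Elena 3/8; Fernando 1/8; Graciela 1/96; Lucia 1/96; Mateo 1/32; Nieves 1/32; Octavio 1/96; Ramiro 1/24; Teodoro 1/32; Valentina 1/8; Ximena 1/24; Yago 1/8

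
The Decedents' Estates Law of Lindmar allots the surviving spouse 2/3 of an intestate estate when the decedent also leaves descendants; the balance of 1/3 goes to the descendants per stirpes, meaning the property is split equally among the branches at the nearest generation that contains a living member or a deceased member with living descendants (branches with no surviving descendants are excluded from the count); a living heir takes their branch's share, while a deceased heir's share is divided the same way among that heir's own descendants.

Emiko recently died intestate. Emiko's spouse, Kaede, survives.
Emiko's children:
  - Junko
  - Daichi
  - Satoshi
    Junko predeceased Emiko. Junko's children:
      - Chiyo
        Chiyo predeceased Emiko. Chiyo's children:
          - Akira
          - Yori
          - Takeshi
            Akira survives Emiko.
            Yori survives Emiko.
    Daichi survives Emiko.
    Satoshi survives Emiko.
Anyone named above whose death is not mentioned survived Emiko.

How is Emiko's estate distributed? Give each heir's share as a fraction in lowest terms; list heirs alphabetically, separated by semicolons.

Akira 1/27; Daichi 1/9; Kaede 2/3; Satoshi 1/9; Takeshi 1/27; Yori 1/27

Kaede, as surviving spouse, takes 2/3.
The remaining 1/3 passes to Emiko's descendants per stirpes.
The 1/3 is divided into 3 equal shares of 1/9 among Junko, Daichi, Satoshi.
Junko predeceased; the 1/9 allotted to Junko's branch passes to Junko's issue by representation.
Chiyo's line is the sole branch at this level, so the full 1/9 passes to Chiyo's issue by representation.
The 1/9 is divided into 3 equal shares of 1/27 among Akira, Yori, Takeshi.
Akira is living and takes 1/27.
Yori is living and takes 1/27.
Takeshi is living and takes 1/27.
Daichi is living and takes 1/9.
Satoshi is living and takes 1/9.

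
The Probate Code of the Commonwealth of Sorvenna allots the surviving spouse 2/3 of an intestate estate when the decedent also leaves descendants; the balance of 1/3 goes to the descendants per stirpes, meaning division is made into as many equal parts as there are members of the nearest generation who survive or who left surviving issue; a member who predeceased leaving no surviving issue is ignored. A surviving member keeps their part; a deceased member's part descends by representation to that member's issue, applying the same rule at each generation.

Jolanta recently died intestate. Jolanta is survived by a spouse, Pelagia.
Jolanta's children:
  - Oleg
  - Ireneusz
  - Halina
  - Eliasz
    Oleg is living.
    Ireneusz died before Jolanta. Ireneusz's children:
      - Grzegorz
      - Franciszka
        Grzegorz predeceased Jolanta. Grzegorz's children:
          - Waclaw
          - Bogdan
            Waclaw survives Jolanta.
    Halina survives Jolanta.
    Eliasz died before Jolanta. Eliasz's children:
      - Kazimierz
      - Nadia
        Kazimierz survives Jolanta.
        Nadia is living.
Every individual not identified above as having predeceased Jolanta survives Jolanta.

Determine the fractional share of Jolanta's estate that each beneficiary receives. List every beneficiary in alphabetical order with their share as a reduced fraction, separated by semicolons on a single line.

Pelagia, as surviving spouse, takes 2/3.
The remaining 1/3 passes to Jolanta's descendants per stirpes.
The 1/3 is divided into 4 equal shares of 1/12 among Oleg, Ireneusz, Halina, Eliasz.
Oleg is living and takes 1/12.
Ireneusz predeceased; the 1/12 allotted to Ireneusz's branch passes to Ireneusz's issue by representation.
The 1/12 is divided into 2 equal shares of 1/24 among Grzegorz, Franciszka.
Grzegorz predeceased; the 1/24 allotted to Grzegorz's branch passes to Grzegorz's issue by representation.
The 1/24 is divided into 2 equal shares of 1/48 among Waclaw, Bogdan.
Waclaw is living and takes 1/48.
Bogdan is living and takes 1/48.
Franciszka is living and takes 1/24.
Halina is living and takes 1/12.
Eliasz predeceased; the 1/12 allotted to Eliasz's branch passes to Eliasz's issue by representation.
The 1/12 is divided into 2 equal shares of 1/24 among Kazimierz, Nadia.
Kazimierz is living and takes 1/24.
Nadia is living and takes 1/24.

Bogdan 1/48; Franciszka 1/24; Halina 1/12; Kazimierz 1/24; Nadia 1/24; Oleg 1/12; Pelagia 2/3; Waclaw 1/48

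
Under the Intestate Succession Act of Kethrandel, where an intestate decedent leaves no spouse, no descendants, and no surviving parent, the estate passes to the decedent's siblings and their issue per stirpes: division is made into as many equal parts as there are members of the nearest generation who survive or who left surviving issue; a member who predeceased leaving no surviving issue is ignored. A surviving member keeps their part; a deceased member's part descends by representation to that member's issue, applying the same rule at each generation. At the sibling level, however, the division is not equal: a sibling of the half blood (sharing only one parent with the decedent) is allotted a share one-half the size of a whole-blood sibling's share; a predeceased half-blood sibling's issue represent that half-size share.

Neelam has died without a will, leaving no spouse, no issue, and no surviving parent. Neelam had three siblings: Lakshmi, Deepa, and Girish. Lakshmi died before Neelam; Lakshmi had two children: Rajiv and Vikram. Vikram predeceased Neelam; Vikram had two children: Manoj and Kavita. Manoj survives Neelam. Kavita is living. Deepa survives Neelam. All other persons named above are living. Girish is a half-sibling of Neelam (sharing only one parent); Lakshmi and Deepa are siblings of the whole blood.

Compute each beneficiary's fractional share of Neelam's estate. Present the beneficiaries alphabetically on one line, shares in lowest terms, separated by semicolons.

Deepa 2/5; Girish 1/5; Kavita 1/10; Manoj 1/10; Rajiv 1/5

No spouse, descendants, or parent survives, so the estate passes to Neelam's siblings per stirpes.
Half-blood siblings count for one-half the weight of whole-blood siblings at the initial division.
Dividing 1 in proportion to weights (total weight 5/2): Lakshmi (weight 1) → 2/5; Deepa (weight 1) → 2/5; Girish (weight 1/2) → 1/5.
Lakshmi predeceased; the 2/5 allotted to Lakshmi's branch passes to Lakshmi's issue by representation.
The 2/5 is divided into 2 equal shares of 1/5 among Rajiv, Vikram.
Rajiv is living and takes 1/5.
Vikram predeceased; the 1/5 allotted to Vikram's branch passes to Vikram's issue by representation.
The 1/5 is divided into 2 equal shares of 1/10 among Manoj, Kavita.
Manoj is living and takes 1/10.
Kavita is living and takes 1/10.
Deepa is living and takes 2/5.
Girish is living and takes 1/5.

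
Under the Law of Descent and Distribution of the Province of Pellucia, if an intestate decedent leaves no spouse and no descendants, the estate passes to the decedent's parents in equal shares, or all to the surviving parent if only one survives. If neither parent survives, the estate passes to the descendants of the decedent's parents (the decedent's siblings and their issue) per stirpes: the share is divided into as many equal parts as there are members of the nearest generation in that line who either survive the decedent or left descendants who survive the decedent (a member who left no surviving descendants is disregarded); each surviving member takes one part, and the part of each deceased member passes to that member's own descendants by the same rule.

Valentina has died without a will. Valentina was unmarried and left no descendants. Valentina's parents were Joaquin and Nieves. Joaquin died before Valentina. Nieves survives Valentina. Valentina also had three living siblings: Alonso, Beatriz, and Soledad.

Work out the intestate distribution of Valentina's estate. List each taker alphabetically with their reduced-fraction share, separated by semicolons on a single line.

Nieves 1

Only one parent, Nieves, survives, so Nieves takes the entire estate. The siblings take nothing because a surviving parent has priority.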